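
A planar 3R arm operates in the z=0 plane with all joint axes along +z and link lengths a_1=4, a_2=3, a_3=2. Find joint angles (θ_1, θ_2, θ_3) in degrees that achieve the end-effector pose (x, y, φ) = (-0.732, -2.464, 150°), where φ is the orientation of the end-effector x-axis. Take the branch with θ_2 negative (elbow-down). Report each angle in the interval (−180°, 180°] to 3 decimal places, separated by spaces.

-27.794 -120.002 -62.204

wrist centre = target − a_3·(cos φ, sin φ) = (1.0001, -3.4640)
cos θ_2 = (12.9994−4²−3²)/(2·4·3) = -0.5000; θ_2 = -120.0017° (elbow-down)
β = atan2(-3.4640,1.0001) = -73.8967°; ψ = atan2(-2.5980,2.4999) = -46.1025°
θ_1 = β − ψ = -27.7942°
θ_3 = φ − θ_1 − θ_2 = -62.2042° (wrapped to (-180°,180°])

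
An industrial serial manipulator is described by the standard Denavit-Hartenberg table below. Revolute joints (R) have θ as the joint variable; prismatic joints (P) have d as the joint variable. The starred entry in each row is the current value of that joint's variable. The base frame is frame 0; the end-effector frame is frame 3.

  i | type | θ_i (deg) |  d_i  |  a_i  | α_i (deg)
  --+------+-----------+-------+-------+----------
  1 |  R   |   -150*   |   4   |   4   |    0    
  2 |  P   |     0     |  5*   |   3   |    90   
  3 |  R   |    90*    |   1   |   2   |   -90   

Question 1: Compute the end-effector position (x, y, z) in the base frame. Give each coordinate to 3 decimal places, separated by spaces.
after link 1: o_1 = (-3.4641, -2.0000, 4.0000)
after link 2: o_2 = (-6.0622, -3.5000, 9.0000)
after link 3: o_3 = (-6.5622, -2.6340, 11.0000)

-6.562 -2.634 11.000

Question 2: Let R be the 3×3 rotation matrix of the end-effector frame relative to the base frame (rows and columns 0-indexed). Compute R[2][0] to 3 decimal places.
End-effector x-axis (col 0 of R) = (-0.0000,-0.0000,1.0000)
R[2][0] = 1.0000

1.000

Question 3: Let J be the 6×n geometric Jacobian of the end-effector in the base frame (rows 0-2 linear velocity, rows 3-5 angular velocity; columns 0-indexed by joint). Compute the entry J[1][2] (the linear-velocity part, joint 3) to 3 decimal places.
axis z_2 = (-0.5000,0.8660,0.0000); lever o_n−o_2 = (-0.5000,0.8660,2.0000)
cross product → J_v[:, 2] = (1.7321,1.0000,0.0000)
J_ω[:, 2] = z_2
entry J[1][2] = 1.0000

1.000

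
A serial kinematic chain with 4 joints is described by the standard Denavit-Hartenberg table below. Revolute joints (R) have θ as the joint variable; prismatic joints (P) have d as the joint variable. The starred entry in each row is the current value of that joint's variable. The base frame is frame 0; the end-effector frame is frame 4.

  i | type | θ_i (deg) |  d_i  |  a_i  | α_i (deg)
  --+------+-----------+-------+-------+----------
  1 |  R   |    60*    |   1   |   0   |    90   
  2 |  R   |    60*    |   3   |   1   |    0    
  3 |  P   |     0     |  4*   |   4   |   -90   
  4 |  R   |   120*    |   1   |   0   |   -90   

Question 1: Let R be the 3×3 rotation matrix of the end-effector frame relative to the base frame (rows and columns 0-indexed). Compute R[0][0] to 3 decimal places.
End-effector x-axis (col 0 of R) = (-0.8750,0.2165,-0.4330)
R[0][0] = -0.8750

-0.875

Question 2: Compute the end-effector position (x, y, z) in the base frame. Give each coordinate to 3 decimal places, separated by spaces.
6.879 -2.085 5.830

after link 1: o_1 = (0.0000, 0.0000, 1.0000)
after link 2: o_2 = (2.8481, -1.0670, 1.8660)
after link 3: o_3 = (7.3122, -1.3349, 5.3301)
after link 4: o_4 = (6.8792, -2.0849, 5.8301)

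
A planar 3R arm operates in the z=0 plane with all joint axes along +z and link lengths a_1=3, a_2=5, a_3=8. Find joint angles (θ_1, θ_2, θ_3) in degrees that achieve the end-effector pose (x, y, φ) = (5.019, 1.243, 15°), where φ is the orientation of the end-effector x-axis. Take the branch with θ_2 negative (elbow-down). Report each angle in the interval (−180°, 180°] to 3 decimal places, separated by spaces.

wrist centre = target − a_3·(cos φ, sin φ) = (-2.7084, -0.8276)
cos θ_2 = (8.0203−3²−5²)/(2·3·5) = -0.8660; θ_2 = -149.9959° (elbow-down)
β = atan2(-0.8276,-2.7084) = -163.0095°; ψ = atan2(-2.5003,-1.3299) = -118.0091°
θ_1 = β − ψ = -45.0004°
θ_3 = φ − θ_1 − θ_2 = -150.0037° (wrapped to (-180°,180°])

-45.000 -149.996 -150.004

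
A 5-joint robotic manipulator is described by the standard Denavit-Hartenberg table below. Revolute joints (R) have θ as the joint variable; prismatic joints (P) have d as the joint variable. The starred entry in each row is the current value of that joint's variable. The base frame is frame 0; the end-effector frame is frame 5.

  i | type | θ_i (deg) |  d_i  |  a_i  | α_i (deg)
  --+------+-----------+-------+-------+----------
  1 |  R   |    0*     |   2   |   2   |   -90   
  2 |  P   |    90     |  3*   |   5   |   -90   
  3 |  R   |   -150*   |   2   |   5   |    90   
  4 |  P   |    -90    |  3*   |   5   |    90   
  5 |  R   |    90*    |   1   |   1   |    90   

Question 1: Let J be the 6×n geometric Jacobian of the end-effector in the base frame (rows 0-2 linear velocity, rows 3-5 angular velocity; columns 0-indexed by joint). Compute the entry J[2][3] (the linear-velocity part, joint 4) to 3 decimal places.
prismatic axis z_3 = (-0.0000,-0.8660,0.5000)
J_v[:, 3] = z_3; J_ω[:, 3] = (0,0,0)
entry J[2][3] = 0.5000

0.500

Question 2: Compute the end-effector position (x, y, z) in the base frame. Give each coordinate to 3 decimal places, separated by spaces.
5.000 1.536 2.464

after link 1: o_1 = (2.0000, 0.0000, 2.0000)
after link 2: o_2 = (2.0000, 3.0000, -3.0000)
after link 3: o_3 = (0.0000, 5.5000, 1.3301)
after link 4: o_4 = (5.0000, 2.9019, 2.8301)
after link 5: o_5 = (5.0000, 1.5359, 2.4641)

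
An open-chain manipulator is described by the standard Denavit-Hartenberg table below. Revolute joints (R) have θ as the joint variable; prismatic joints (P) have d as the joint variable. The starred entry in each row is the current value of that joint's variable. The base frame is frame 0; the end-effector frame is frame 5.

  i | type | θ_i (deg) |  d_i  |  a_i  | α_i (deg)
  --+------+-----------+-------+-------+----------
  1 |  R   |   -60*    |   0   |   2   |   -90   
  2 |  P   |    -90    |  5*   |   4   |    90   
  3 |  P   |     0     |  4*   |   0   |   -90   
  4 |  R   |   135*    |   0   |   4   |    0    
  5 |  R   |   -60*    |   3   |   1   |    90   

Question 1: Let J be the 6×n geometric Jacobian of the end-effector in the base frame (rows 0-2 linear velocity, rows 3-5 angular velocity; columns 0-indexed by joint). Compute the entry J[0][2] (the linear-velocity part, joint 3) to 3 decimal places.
prismatic axis z_2 = (-0.5000,0.8660,0.0000)
J_v[:, 2] = z_2; J_ω[:, 2] = (0,0,0)
entry J[0][2] = -0.5000

-0.500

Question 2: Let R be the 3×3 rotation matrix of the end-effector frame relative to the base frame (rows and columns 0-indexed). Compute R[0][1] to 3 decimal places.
0.866

End-effector y-axis (col 1 of R) = (0.8660,0.5000,0.0000)
R[0][1] = 0.8660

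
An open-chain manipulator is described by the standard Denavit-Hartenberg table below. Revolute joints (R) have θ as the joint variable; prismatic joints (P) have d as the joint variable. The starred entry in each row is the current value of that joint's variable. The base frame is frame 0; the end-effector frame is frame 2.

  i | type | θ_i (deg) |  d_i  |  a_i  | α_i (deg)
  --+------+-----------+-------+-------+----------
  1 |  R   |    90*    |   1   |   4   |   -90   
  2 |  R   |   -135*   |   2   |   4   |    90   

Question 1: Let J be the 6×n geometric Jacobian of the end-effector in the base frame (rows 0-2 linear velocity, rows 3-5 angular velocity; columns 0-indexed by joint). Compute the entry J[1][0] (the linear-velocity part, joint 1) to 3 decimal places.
-2.000

axis z_0 = ẑ; lever o_n−o_0 = (-2.0000,1.1716,3.8284)
cross product → J_v[:, 0] = (-1.1716,-2.0000,0.0000)
J_ω[:, 0] = z_0
entry J[1][0] = -2.0000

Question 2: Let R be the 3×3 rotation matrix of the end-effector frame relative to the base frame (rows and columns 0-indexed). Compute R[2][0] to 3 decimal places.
0.707

End-effector x-axis (col 0 of R) = (0.0000,-0.7071,0.7071)
R[2][0] = 0.7071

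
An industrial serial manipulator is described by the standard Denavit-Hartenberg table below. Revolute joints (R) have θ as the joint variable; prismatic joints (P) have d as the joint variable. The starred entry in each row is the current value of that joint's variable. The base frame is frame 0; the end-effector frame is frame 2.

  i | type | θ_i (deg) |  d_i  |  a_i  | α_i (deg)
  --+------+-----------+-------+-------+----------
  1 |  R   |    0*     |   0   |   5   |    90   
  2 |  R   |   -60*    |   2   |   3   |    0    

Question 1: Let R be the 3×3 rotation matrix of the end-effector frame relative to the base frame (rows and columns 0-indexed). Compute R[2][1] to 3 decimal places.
0.500

End-effector y-axis (col 1 of R) = (0.8660,0.0000,0.5000)
R[2][1] = 0.5000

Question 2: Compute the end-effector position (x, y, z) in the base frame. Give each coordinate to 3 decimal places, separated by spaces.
6.500 -2.000 -2.598

after link 1: o_1 = (5.0000, 0.0000, 0.0000)
after link 2: o_2 = (6.5000, -2.0000, -2.5981)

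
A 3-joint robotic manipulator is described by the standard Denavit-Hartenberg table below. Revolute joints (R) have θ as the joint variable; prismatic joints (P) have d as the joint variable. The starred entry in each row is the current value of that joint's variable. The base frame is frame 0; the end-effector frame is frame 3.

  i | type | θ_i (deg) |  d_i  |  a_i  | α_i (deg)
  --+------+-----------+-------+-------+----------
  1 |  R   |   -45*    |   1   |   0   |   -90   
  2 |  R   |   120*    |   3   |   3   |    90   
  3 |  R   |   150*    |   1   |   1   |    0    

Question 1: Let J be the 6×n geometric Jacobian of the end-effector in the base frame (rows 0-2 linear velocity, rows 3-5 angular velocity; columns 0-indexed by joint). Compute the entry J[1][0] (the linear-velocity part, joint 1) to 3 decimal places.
2.333

axis z_0 = ẑ; lever o_n−o_0 = (2.3328,2.6170,-1.3481)
cross product → J_v[:, 0] = (-2.6170,2.3328,0.0000)
J_ω[:, 0] = z_0
entry J[1][0] = 2.3328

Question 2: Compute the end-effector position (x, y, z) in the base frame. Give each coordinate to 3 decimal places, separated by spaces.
after link 1: o_1 = (0.0000, 0.0000, 1.0000)
after link 2: o_2 = (1.0607, 3.1820, -1.5981)
after link 3: o_3 = (2.3328, 2.6170, -1.3481)

2.333 2.617 -1.348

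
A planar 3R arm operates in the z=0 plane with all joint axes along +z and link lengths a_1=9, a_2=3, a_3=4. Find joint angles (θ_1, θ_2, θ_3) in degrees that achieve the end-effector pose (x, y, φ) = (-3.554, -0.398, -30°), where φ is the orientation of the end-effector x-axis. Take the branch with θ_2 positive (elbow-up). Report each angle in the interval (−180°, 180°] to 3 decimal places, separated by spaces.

150.001 134.994 45.005

wrist centre = target − a_3·(cos φ, sin φ) = (-7.0181, 1.6020)
cos θ_2 = (51.8202−9²−3²)/(2·9·3) = -0.7070; θ_2 = 134.9941° (elbow-up)
β = atan2(1.6020,-7.0181) = 167.1416°; ψ = atan2(2.1215,6.8789) = 17.1404°
θ_1 = β − ψ = 150.0012°
θ_3 = φ − θ_1 − θ_2 = 45.0047° (wrapped to (-180°,180°])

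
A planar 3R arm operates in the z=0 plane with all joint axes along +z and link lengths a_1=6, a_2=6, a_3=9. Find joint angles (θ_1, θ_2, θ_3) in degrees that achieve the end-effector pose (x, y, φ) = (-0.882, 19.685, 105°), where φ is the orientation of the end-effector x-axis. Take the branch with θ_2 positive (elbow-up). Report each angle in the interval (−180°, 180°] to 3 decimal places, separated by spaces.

59.998 45.000 0.001

wrist centre = target − a_3·(cos φ, sin φ) = (1.4474, 10.9917)
cos θ_2 = (122.9116−6²−6²)/(2·6·6) = 0.7071; θ_2 = 45.0001° (elbow-up)
β = atan2(10.9917,1.4474) = 82.4985°; ψ = atan2(4.2426,10.2426) = 22.5000°
θ_1 = β − ψ = 59.9985°
θ_3 = φ − θ_1 − θ_2 = 0.0015° (wrapped to (-180°,180°])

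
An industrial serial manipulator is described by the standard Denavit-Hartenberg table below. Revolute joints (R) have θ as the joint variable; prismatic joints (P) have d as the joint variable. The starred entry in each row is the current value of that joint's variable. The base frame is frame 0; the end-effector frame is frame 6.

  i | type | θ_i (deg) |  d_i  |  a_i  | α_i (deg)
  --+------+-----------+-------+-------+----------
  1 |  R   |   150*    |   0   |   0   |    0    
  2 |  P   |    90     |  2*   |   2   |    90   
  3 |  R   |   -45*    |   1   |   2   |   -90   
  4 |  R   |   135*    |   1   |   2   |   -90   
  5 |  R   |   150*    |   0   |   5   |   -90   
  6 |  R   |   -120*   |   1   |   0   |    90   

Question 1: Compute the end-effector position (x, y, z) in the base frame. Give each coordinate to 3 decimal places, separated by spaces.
-4.790 -2.293 -1.278

after link 1: o_1 = (0.0000, 0.0000, 0.0000)
after link 2: o_2 = (-1.0000, -1.7321, 2.0000)
after link 3: o_3 = (-2.5731, -2.4568, 0.5858)
after link 4: o_4 = (-1.2019, -2.9102, 2.2929)
after link 5: o_5 = (-4.0522, -1.7234, -1.6399)
after link 6: o_6 = (-4.7896, -2.2934, -1.2776)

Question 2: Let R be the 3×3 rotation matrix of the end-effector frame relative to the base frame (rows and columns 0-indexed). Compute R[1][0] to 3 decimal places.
End-effector x-axis (col 0 of R) = (-0.0288,0.5625,0.8263)
R[1][0] = 0.5625

0.563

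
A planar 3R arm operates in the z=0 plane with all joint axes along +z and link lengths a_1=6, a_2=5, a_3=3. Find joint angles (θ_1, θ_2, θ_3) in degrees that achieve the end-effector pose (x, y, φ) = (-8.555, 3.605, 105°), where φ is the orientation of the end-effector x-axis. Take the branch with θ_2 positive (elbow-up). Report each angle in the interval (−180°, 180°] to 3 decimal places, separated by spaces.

135.002 89.994 -119.996

wrist centre = target − a_3·(cos φ, sin φ) = (-7.7785, 0.7072)
cos θ_2 = (61.0059−6²−5²)/(2·6·5) = 0.0001; θ_2 = 89.9944° (elbow-up)
β = atan2(0.7072,-7.7785) = 174.8050°; ψ = atan2(5.0000,6.0005) = 39.8033°
θ_1 = β − ψ = 135.0017°
θ_3 = φ − θ_1 − θ_2 = -119.9961° (wrapped to (-180°,180°])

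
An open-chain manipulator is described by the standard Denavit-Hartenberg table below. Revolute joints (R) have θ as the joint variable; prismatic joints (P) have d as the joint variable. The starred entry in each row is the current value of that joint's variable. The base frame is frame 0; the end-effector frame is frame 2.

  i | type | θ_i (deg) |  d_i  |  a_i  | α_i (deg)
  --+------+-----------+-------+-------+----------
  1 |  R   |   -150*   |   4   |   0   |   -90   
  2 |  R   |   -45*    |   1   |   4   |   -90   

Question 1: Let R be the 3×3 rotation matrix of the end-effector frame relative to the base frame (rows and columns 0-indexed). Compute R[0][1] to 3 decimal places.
-0.500

End-effector y-axis (col 1 of R) = (-0.5000,0.8660,-0.0000)
R[0][1] = -0.5000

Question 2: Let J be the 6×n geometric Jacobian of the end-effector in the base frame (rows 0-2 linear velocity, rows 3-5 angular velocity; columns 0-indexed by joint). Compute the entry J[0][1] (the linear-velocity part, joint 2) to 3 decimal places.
-2.449

axis z_1 = (0.5000,-0.8660,0.0000); lever o_n−o_1 = (-1.9495,-2.2802,2.8284)
cross product → J_v[:, 1] = (-2.4495,-1.4142,-2.8284)
J_ω[:, 1] = z_1
entry J[0][1] = -2.4495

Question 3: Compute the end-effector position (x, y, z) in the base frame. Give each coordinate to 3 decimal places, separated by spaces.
-1.949 -2.280 6.828

after link 1: o_1 = (0.0000, 0.0000, 4.0000)
after link 2: o_2 = (-1.9495, -2.2802, 6.8284)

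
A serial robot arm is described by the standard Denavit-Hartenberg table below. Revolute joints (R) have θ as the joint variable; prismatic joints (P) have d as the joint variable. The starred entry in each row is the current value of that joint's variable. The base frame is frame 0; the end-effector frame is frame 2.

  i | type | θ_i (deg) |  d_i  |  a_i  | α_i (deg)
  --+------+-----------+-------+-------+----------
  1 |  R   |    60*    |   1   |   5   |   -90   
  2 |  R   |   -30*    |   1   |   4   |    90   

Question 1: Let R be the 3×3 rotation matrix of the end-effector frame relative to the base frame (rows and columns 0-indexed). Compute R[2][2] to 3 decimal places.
End-effector z-axis (col 2 of R) = (-0.2500,-0.4330,0.8660)
R[2][2] = 0.8660

0.866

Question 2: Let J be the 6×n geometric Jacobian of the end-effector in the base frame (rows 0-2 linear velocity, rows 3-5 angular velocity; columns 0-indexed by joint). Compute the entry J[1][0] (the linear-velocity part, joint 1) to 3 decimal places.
3.366

axis z_0 = ẑ; lever o_n−o_0 = (3.3660,7.8301,3.0000)
cross product → J_v[:, 0] = (-7.8301,3.3660,0.0000)
J_ω[:, 0] = z_0
entry J[1][0] = 3.3660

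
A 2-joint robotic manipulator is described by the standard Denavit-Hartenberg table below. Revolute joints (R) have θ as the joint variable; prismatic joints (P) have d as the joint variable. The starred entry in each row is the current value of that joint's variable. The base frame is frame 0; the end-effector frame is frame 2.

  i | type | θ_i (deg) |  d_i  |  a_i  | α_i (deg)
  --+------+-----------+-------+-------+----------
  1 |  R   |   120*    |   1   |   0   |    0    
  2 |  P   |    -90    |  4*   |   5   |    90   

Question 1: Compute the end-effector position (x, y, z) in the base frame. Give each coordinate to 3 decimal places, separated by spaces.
4.330 2.500 5.000

after link 1: o_1 = (0.0000, 0.0000, 1.0000)
after link 2: o_2 = (4.3301, 2.5000, 5.0000)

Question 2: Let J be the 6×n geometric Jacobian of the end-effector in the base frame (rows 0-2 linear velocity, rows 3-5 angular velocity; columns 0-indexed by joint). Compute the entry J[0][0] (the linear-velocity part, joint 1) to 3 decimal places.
-2.500

axis z_0 = ẑ; lever o_n−o_0 = (4.3301,2.5000,5.0000)
cross product → J_v[:, 0] = (-2.5000,4.3301,0.0000)
J_ω[:, 0] = z_0
entry J[0][0] = -2.5000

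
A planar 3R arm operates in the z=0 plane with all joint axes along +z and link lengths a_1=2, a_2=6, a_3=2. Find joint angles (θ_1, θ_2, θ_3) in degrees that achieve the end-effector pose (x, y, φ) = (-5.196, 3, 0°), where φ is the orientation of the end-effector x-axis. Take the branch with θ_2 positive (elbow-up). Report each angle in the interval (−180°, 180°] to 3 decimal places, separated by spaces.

134.730 30.010 -164.741

wrist centre = target − a_3·(cos φ, sin φ) = (-7.1960, 3.0000)
cos θ_2 = (60.7824−2²−6²)/(2·2·6) = 0.8659; θ_2 = 30.0105° (elbow-up)
β = atan2(3.0000,-7.1960) = 157.3688°; ψ = atan2(3.0009,7.1956) = 22.6387°
θ_1 = β − ψ = 134.7301°
θ_3 = φ − θ_1 − θ_2 = -164.7406° (wrapped to (-180°,180°])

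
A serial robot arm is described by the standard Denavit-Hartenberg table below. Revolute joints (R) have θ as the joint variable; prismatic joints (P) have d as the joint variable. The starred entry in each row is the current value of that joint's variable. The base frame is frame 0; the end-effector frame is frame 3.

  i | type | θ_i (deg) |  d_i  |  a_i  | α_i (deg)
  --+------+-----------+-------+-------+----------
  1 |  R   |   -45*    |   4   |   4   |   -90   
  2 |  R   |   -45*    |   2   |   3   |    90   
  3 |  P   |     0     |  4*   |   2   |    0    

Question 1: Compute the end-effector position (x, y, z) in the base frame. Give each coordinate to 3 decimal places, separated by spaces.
after link 1: o_1 = (2.8284, -2.8284, 4.0000)
after link 2: o_2 = (5.7426, -2.9142, 6.1213)
after link 3: o_3 = (4.7426, -1.9142, 10.3640)

4.743 -1.914 10.364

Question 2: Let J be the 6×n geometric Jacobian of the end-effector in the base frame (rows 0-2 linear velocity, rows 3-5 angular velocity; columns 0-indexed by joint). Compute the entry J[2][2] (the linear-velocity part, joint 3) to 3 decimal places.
prismatic axis z_2 = (-0.5000,0.5000,0.7071)
J_v[:, 2] = z_2; J_ω[:, 2] = (0,0,0)
entry J[2][2] = 0.7071

0.707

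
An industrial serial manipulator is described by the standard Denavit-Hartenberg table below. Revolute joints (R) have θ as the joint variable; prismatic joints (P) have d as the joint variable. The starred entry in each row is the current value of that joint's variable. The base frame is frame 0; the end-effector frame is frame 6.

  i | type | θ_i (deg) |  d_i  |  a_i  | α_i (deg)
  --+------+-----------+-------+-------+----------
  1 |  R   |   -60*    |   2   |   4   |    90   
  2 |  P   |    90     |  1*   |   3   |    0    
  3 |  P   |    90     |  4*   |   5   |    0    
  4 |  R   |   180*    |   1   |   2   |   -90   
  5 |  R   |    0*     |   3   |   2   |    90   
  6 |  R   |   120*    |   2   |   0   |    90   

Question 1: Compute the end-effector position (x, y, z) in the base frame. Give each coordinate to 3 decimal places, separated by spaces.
after link 1: o_1 = (2.0000, -3.4641, 2.0000)
after link 2: o_2 = (1.1340, -3.9641, 5.0000)
after link 3: o_3 = (-4.8301, -1.6340, 5.0000)
after link 4: o_4 = (-4.6962, -3.8660, 5.0000)
after link 5: o_5 = (-3.6962, -5.5981, 8.0000)
after link 6: o_6 = (-5.4282, -6.5981, 8.0000)

-5.428 -6.598 8.000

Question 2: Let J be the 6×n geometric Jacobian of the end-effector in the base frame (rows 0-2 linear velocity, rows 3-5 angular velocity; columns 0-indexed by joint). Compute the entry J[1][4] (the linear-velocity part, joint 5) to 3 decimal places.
-0.732

axis z_4 = (0.0000,-0.0000,1.0000); lever o_n−o_4 = (-0.7321,-2.7321,3.0000)
cross product → J_v[:, 4] = (2.7321,-0.7321,-0.0000)
J_ω[:, 4] = z_4
entry J[1][4] = -0.7321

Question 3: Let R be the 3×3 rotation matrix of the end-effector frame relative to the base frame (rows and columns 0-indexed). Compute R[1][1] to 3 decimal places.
End-effector y-axis (col 1 of R) = (-0.8660,-0.5000,0.0000)
R[1][1] = -0.5000

-0.500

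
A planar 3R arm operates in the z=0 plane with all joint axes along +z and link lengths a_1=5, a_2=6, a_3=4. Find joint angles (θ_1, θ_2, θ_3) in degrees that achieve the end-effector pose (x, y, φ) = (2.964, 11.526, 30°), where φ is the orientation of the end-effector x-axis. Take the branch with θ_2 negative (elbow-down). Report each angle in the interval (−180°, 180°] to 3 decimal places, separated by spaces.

126.013 -60.006 -36.007

wrist centre = target − a_3·(cos φ, sin φ) = (-0.5001, 9.5260)
cos θ_2 = (90.9948−5²−6²)/(2·5·6) = 0.4999; θ_2 = -60.0058° (elbow-down)
β = atan2(9.5260,-0.5001) = 93.0052°; ψ = atan2(-5.1965,7.9995) = -33.0077°
θ_1 = β − ψ = 126.0129°
θ_3 = φ − θ_1 − θ_2 = -36.0071° (wrapped to (-180°,180°])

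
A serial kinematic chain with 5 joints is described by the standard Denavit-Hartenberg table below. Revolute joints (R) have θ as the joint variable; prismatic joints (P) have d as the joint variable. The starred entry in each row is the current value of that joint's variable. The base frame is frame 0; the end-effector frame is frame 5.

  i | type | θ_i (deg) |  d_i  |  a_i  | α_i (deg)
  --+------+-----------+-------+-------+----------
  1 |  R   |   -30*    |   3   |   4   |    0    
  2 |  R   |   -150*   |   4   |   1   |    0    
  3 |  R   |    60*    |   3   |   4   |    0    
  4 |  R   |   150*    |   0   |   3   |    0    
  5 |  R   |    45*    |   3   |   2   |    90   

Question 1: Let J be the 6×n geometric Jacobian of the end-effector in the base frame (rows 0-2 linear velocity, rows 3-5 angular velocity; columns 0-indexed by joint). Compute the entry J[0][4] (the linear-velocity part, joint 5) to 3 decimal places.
axis z_4 = (0.0000,0.0000,1.0000); lever o_n−o_4 = (0.5176,1.9319,3.0000)
cross product → J_v[:, 4] = (-1.9319,0.5176,0.0000)
J_ω[:, 4] = z_4
entry J[0][4] = -1.9319

-1.932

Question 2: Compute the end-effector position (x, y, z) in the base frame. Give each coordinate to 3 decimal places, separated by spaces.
3.580 -2.032 13.000

after link 1: o_1 = (3.4641, -2.0000, 3.0000)
after link 2: o_2 = (2.4641, -2.0000, 7.0000)
after link 3: o_3 = (0.4641, -5.4641, 10.0000)
after link 4: o_4 = (3.0622, -3.9641, 10.0000)
after link 5: o_5 = (3.5798, -2.0322, 13.0000)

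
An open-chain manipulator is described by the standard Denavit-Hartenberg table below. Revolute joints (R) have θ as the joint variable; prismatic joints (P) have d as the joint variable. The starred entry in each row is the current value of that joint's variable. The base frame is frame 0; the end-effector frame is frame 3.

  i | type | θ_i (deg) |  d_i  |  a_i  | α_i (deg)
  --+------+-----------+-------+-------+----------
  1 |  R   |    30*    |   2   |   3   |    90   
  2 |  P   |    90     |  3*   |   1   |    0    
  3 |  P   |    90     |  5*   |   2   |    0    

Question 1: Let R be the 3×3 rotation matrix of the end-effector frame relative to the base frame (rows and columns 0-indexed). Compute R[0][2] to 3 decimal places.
End-effector z-axis (col 2 of R) = (0.5000,-0.8660,0.0000)
R[0][2] = 0.5000

0.500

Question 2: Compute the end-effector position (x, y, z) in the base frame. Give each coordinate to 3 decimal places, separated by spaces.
4.866 -6.428 3.000

after link 1: o_1 = (2.5981, 1.5000, 2.0000)
after link 2: o_2 = (4.0981, -1.0981, 3.0000)
after link 3: o_3 = (4.8660, -6.4282, 3.0000)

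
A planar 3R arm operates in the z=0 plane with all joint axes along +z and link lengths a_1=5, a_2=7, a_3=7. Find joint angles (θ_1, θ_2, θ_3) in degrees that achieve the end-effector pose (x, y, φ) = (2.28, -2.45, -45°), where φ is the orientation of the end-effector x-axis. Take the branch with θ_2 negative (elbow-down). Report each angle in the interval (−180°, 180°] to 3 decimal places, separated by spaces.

wrist centre = target − a_3·(cos φ, sin φ) = (-2.6697, 2.4997)
cos θ_2 = (13.3763−5²−7²)/(2·5·7) = -0.8661; θ_2 = -150.0032° (elbow-down)
β = atan2(2.4997,-2.6697) = 136.8835°; ψ = atan2(-3.4997,-1.0624) = -106.8864°
θ_1 = β − ψ = 243.7699°
θ_3 = φ − θ_1 − θ_2 = -138.7667° (wrapped to (-180°,180°])

-116.230 -150.003 -138.767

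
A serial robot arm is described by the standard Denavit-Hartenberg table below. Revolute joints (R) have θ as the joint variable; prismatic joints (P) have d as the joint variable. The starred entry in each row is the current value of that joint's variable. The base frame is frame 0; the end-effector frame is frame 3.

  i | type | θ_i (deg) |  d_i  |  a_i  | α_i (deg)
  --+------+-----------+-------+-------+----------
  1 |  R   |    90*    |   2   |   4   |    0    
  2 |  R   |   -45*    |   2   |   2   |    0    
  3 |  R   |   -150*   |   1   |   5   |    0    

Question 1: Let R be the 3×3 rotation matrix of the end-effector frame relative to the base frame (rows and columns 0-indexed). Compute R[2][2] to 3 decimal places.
End-effector z-axis (col 2 of R) = (0.0000,0.0000,1.0000)
R[2][2] = 1.0000

1.000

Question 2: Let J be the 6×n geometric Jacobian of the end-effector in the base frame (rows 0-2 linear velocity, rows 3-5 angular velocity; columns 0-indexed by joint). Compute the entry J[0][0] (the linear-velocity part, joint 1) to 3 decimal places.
-0.585

axis z_0 = ẑ; lever o_n−o_0 = (0.1201,0.5846,5.0000)
cross product → J_v[:, 0] = (-0.5846,0.1201,0.0000)
J_ω[:, 0] = z_0
entry J[0][0] = -0.5846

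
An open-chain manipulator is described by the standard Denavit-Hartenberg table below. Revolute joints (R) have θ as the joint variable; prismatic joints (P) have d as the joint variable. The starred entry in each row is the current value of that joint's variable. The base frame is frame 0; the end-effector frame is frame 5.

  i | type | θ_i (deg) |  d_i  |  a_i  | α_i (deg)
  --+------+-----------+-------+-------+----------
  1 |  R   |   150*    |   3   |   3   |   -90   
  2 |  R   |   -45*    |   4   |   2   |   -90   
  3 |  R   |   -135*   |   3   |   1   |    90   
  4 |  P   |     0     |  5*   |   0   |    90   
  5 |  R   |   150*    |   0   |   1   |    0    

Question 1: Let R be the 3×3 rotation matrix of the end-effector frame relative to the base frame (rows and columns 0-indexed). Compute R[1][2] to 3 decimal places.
-0.354

End-effector z-axis (col 2 of R) = (0.6124,-0.3536,0.7071)
R[1][2] = -0.3536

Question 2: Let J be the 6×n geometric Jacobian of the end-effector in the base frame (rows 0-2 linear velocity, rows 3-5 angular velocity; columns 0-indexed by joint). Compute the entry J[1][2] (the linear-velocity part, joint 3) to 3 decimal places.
-4.792

axis z_2 = (-0.6124,0.3536,-0.7071); lever o_n−o_2 = (2.4996,2.9382,-4.9383)
cross product → J_v[:, 2] = (0.3316,-4.7916,-2.6830)
J_ω[:, 2] = z_2
entry J[1][2] = -4.7916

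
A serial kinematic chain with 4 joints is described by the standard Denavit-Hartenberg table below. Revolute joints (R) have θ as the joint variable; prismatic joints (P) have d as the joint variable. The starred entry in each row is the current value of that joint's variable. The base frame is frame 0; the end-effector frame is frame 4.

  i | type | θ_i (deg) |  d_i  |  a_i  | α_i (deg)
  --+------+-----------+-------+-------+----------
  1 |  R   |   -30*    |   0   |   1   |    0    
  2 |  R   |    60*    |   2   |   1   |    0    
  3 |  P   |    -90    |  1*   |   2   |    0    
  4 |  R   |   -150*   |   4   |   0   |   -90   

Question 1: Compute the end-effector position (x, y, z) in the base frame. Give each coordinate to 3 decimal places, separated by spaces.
2.732 -1.732 7.000

after link 1: o_1 = (0.8660, -0.5000, 0.0000)
after link 2: o_2 = (1.7321, 0.0000, 2.0000)
after link 3: o_3 = (2.7321, -1.7321, 3.0000)
after link 4: o_4 = (2.7321, -1.7321, 7.0000)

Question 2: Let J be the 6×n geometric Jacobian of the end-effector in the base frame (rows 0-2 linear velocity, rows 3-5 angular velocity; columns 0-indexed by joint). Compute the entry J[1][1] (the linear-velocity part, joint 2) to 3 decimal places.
1.866

axis z_1 = (0.0000,0.0000,1.0000); lever o_n−o_1 = (1.8660,-1.2321,7.0000)
cross product → J_v[:, 1] = (1.2321,1.8660,-0.0000)
J_ω[:, 1] = z_1
entry J[1][1] = 1.8660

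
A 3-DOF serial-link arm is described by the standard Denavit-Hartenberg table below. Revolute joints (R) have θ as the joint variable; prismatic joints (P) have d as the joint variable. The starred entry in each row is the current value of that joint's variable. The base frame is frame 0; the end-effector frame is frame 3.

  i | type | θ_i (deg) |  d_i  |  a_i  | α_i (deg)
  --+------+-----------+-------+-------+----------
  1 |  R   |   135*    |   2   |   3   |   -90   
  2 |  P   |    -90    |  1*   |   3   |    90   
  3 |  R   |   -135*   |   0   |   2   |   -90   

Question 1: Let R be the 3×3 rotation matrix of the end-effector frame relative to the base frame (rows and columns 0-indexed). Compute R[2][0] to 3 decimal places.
-0.707

End-effector x-axis (col 0 of R) = (0.5000,0.5000,-0.7071)
R[2][0] = -0.7071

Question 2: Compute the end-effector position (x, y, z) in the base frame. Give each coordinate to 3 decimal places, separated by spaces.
-1.828 2.414 3.586

after link 1: o_1 = (-2.1213, 2.1213, 2.0000)
after link 2: o_2 = (-2.8284, 1.4142, 5.0000)
after link 3: o_3 = (-1.8284, 2.4142, 3.5858)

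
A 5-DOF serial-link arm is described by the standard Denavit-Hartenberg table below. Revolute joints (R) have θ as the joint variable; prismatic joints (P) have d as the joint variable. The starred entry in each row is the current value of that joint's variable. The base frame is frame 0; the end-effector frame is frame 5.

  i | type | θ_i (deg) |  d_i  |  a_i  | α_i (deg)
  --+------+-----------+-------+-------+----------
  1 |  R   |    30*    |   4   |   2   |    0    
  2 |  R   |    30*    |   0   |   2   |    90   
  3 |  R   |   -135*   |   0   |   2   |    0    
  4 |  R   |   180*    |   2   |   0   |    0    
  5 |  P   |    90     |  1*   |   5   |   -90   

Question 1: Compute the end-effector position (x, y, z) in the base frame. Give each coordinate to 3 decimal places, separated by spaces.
after link 1: o_1 = (1.7321, 1.0000, 4.0000)
after link 2: o_2 = (2.7321, 2.7321, 4.0000)
after link 3: o_3 = (2.0249, 1.5073, 2.5858)
after link 4: o_4 = (3.7570, 0.5073, 2.5858)
after link 5: o_5 = (2.8553, -3.0546, 6.1213)

2.855 -3.055 6.121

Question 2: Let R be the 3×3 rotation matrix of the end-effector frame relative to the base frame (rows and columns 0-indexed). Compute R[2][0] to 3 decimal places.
End-effector x-axis (col 0 of R) = (-0.3536,-0.6124,0.7071)
R[2][0] = 0.7071

0.707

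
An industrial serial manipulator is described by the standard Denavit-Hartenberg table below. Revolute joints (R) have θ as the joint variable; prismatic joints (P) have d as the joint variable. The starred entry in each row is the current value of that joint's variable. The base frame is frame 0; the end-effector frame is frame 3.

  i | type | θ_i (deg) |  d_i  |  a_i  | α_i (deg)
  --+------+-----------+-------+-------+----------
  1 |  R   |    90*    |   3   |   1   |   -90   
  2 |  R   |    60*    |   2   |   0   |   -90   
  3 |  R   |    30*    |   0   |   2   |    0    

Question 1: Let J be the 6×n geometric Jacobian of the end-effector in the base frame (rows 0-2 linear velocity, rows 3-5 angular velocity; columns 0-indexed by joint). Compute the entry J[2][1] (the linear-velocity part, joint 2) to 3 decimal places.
axis z_1 = (-1.0000,0.0000,0.0000); lever o_n−o_1 = (-1.0000,0.8660,-1.5000)
cross product → J_v[:, 1] = (-0.0000,-1.5000,-0.8660)
J_ω[:, 1] = z_1
entry J[2][1] = -0.8660

-0.866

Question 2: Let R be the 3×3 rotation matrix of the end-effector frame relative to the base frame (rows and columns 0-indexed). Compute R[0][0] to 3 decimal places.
0.500

End-effector x-axis (col 0 of R) = (0.5000,0.4330,-0.7500)
R[0][0] = 0.5000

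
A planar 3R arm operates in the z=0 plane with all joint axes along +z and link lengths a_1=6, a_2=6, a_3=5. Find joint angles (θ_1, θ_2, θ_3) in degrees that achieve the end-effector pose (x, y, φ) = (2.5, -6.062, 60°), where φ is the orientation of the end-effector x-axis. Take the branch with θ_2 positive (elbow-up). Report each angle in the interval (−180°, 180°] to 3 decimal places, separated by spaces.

-120.002 60.003 119.998

wrist centre = target − a_3·(cos φ, sin φ) = (-0.0000, -10.3921)
cos θ_2 = (107.9963−6²−6²)/(2·6·6) = 0.4999; θ_2 = 60.0034° (elbow-up)
β = atan2(-10.3921,-0.0000) = -90.0000°; ψ = atan2(5.1963,8.9997) = 30.0017°
θ_1 = β − ψ = -120.0017°
θ_3 = φ − θ_1 − θ_2 = 119.9983° (wrapped to (-180°,180°])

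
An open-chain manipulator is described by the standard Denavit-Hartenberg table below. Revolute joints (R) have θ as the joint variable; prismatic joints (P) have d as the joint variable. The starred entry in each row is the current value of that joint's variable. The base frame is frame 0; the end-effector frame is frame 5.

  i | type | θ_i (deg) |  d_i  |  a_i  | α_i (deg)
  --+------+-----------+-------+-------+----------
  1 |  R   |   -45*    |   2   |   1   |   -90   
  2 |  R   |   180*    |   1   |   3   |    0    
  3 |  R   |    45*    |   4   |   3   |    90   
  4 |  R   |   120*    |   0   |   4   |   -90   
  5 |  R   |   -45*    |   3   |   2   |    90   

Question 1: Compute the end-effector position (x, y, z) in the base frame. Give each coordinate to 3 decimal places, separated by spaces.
4.822 6.759 -0.630

after link 1: o_1 = (0.7071, -0.7071, 2.0000)
after link 2: o_2 = (-0.7071, 2.1213, 2.0000)
after link 3: o_3 = (0.6213, 6.4497, 4.1213)
after link 4: o_4 = (4.0708, 7.8992, 2.7071)
after link 5: o_5 = (4.8217, 6.7591, -0.6300)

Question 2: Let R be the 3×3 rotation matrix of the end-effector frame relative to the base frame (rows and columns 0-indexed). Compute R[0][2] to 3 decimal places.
-0.963

End-effector z-axis (col 2 of R) = (-0.9633,0.0973,-0.2500)
R[0][2] = -0.9633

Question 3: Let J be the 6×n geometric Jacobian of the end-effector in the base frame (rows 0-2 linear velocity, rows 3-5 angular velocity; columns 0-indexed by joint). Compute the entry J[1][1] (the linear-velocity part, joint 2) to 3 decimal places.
axis z_1 = (0.7071,0.7071,0.0000); lever o_n−o_1 = (4.1146,7.4662,-2.6300)
cross product → J_v[:, 1] = (-1.8597,1.8597,2.3700)
J_ω[:, 1] = z_1
entry J[1][1] = 1.8597

1.860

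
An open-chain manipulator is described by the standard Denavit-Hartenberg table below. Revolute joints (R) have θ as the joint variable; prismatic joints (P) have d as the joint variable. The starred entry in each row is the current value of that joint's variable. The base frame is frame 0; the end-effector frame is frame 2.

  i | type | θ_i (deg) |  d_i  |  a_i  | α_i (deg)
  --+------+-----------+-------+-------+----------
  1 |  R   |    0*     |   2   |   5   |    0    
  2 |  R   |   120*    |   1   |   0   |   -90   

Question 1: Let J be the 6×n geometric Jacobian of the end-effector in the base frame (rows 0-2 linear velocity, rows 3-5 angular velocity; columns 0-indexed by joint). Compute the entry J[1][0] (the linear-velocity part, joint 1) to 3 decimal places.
5.000

axis z_0 = ẑ; lever o_n−o_0 = (5.0000,0.0000,3.0000)
cross product → J_v[:, 0] = (0.0000,5.0000,0.0000)
J_ω[:, 0] = z_0
entry J[1][0] = 5.0000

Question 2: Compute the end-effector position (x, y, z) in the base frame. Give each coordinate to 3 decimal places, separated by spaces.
5.000 0.000 3.000

after link 1: o_1 = (5.0000, 0.0000, 2.0000)
after link 2: o_2 = (5.0000, 0.0000, 3.0000)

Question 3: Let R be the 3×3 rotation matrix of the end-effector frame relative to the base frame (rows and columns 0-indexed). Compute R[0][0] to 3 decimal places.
End-effector x-axis (col 0 of R) = (-0.5000,0.8660,0.0000)
R[0][0] = -0.5000

-0.500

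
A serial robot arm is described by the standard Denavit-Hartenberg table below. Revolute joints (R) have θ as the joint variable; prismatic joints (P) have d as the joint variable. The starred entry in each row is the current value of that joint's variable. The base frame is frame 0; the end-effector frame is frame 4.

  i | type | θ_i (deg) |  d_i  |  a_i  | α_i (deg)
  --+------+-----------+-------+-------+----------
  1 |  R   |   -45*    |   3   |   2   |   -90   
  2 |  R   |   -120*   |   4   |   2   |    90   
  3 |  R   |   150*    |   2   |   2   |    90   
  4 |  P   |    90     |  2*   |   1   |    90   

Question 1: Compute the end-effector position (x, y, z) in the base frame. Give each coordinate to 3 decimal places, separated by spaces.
3.889 5.631 2.598

after link 1: o_1 = (1.4142, -1.4142, 3.0000)
after link 2: o_2 = (3.5355, 2.1213, 4.7321)
after link 3: o_3 = (3.6303, 3.4408, 2.2321)
after link 4: o_4 = (3.8891, 5.6315, 2.5981)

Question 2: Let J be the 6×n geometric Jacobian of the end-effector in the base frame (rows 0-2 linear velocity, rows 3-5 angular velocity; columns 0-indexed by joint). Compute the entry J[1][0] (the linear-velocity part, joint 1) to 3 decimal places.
axis z_0 = ẑ; lever o_n−o_0 = (3.8891,5.6315,2.5981)
cross product → J_v[:, 0] = (-5.6315,3.8891,0.0000)
J_ω[:, 0] = z_0
entry J[1][0] = 3.8891

3.889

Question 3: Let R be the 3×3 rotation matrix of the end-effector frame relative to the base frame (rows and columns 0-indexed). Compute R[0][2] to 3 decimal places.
End-effector z-axis (col 2 of R) = (0.6597,0.0474,-0.7500)
R[0][2] = 0.6597

0.660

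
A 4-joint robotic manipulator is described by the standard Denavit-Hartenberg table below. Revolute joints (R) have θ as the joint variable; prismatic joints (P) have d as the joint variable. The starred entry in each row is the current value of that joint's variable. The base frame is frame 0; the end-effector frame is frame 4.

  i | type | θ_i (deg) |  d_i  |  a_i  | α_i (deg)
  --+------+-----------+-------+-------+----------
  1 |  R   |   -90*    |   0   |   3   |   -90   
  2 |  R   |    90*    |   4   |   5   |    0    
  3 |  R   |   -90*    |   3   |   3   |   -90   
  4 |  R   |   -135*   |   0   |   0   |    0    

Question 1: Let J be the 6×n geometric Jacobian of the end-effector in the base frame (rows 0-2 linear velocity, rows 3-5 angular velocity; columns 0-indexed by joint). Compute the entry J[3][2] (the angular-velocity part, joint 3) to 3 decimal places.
1.000

axis z_2 = (1.0000,0.0000,0.0000); lever o_n−o_2 = (3.0000,-3.0000,0.0000)
cross product → J_v[:, 2] = (0.0000,0.0000,-3.0000)
J_ω[:, 2] = z_2
entry J[3][2] = 1.0000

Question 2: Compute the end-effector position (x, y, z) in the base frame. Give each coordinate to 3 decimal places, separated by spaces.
7.000 -6.000 -5.000

after link 1: o_1 = (0.0000, -3.0000, 0.0000)
after link 2: o_2 = (4.0000, -3.0000, -5.0000)
after link 3: o_3 = (7.0000, -6.0000, -5.0000)
after link 4: o_4 = (7.0000, -6.0000, -5.0000)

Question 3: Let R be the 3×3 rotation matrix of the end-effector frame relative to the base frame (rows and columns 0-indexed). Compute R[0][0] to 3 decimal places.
End-effector x-axis (col 0 of R) = (0.7071,0.7071,0.0000)
R[0][0] = 0.7071

0.707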